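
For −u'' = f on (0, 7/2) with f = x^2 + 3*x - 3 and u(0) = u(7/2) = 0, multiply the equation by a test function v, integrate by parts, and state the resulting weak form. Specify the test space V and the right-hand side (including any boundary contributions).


V = H^1_0(0, 7/2) (so v(0) = v(7/2) = 0); weak form: ∫_0^7/2 u'v' dx = ∫_0^7/2 (x^2 + 3*x - 3) v dx for all v ∈ V.

Multiply both sides by a test function v and integrate from 0 to 7/2:
  ∫_0^7/2 −u''(x) v(x) dx = ∫_0^7/2 f(x) v(x) dx.
Integrate the LHS by parts once:
  ∫_0^7/2 −u'' v dx = −[u'(x) v(x)]_0^7/2 + ∫_0^7/2 u'(x) v'(x) dx.
Thus ∫_0^7/2 u'(x) v'(x) dx = ∫_0^7/2 f(x) v(x) dx + [u'(x) v(x)]_0^7/2.
Choose V so that boundary terms are either known or forced to vanish.
u is Dirichlet: u(0) = u(7/2) = 0. Let V = H^1_0(0, 7/2); then v(0) = v(7/2) = 0, and [u' v]_0^7/2 = 0.
Weak formulation: find u (satisfying any essential BC) such that ∫_0^7/2 u'(x) v'(x) dx = ∫_0^7/2 f v dx for all v ∈ V.
Substituting f(x) = x^2 + 3*x - 3, the right-hand side is ∫_0^7/2 (x^2 + 3*x - 3) v dx.


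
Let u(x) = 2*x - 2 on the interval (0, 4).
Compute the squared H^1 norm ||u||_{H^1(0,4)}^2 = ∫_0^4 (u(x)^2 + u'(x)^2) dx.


||u||_{H^1}^2 = 160/3

The H^1 norm (squared) on an interval (0, L) is
  ||u||_{H^1}^2 = ∫_0^L u(x)^2 dx + ∫_0^L u'(x)^2 dx.
Compute u'(x) = 2.
Then u(x)^2 = 4*x**2 - 8*x + 4 and u'(x)^2 = 4.
Integrate each monomial from 0 to 4 using ∫_0^4 c·x^n dx = c·4^(n+1)/(n+1):
  ∫_0^4 u(x)^2 dx = ∫_0^4 (4*x^2 - 8*x + 4) dx. Term by term:
    ∫_0^4 4*x^2 dx = 256/3;  ∫_0^4 -8*x dx = -64;  ∫_0^4 4 dx = 16.
  Sum: 256/3 − 64 + 16 = 112/3.
  ∫_0^4 u'(x)^2 dx = ∫_0^4 (4) dx. Term by term:
    ∫_0^4 4 dx = 16.
Adding: ||u||_{H^1}^2 = 112/3 + 16 = 160/3.


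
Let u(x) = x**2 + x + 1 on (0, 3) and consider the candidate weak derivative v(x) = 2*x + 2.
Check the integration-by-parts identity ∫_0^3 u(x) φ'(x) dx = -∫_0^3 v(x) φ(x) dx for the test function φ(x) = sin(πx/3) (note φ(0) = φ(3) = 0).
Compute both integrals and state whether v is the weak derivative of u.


LHS = -24/π, RHS = -30/π. No, v is not the weak derivative of u.

u(x) = x**2 + x + 1, classical derivative u'(x) = 2*x + 1.
φ(x) = sin(πx/3), so φ'(x) = π*cos(π*x/3)/3.
Note φ(0) = φ(3) = 0, so the boundary term u·φ vanishes.
LHS = ∫_0^3 u(x) φ'(x) dx = ∫_0^3 (π*x^2*cos(π*x/3)/3 + π*x*cos(π*x/3)/3 + π*cos(π*x/3)/3) dx. Term by term:
  ∫_0^3 π*cos(π*x/3)/3 dx = 0;  ∫_0^3 π*x*cos(π*x/3)/3 dx = -6/π;  ∫_0^3 π*x^2*cos(π*x/3)/3 dx = -18/π.
Sum: 0 − 6/π − 18/π = -24/π.
So LHS = -24/π.
∫_0^3 v(x) φ(x) dx = ∫_0^3 (2*x*sin(π*x/3) + 2*sin(π*x/3)) dx. Term by term:
  ∫_0^3 2*sin(π*x/3) dx = 12/π;  ∫_0^3 2*x*sin(π*x/3) dx = 18/π.
Sum: 12/π + 18/π = 30/π.
So RHS = -∫_0^3 v(x) φ(x) dx = -30/π.
LHS − RHS = 6/π ≠ 0, so the identity fails.
(For a valid weak derivative the identity must hold for EVERY test function, in particular this one. The failure shows v is NOT the weak derivative of u.)
Correct weak derivative would be u'(x) = 2*x + 1.


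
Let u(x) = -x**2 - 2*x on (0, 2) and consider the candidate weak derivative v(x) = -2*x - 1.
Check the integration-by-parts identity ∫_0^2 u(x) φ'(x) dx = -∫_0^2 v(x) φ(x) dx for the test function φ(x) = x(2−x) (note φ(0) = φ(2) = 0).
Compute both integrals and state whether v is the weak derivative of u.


LHS = 16/3, RHS = 4. No, v is not the weak derivative of u.

u(x) = -x**2 - 2*x, classical derivative u'(x) = -2*x - 2.
φ(x) = x(2−x), so φ'(x) = 2 - 2*x.
Note φ(0) = φ(2) = 0, so the boundary term u·φ vanishes.
LHS = ∫_0^2 u(x) φ'(x) dx = ∫_0^2 (2*x^3 + 2*x^2 - 4*x) dx. Term by term:
  ∫_0^2 2*x^3 dx = 8;  ∫_0^2 2*x^2 dx = 16/3;  ∫_0^2 -4*x dx = -8.
Sum: 8 + 16/3 − 8 = 16/3.
So LHS = 16/3.
∫_0^2 v(x) φ(x) dx = ∫_0^2 (2*x^3 - 3*x^2 - 2*x) dx. Term by term:
  ∫_0^2 2*x^3 dx = 8;  ∫_0^2 -3*x^2 dx = -8;  ∫_0^2 -2*x dx = -4.
Sum: 8 − 8 − 4 = -4.
So RHS = -∫_0^2 v(x) φ(x) dx = 4.
LHS − RHS = 4/3 ≠ 0, so the identity fails.
(For a valid weak derivative the identity must hold for EVERY test function, in particular this one. The failure shows v is NOT the weak derivative of u.)
Correct weak derivative would be u'(x) = -2*x - 2.


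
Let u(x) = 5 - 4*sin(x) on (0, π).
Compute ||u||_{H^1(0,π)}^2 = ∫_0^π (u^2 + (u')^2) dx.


||u||_{H^1(0,π)}^2 = -80 + 41*π

u'(x) = -4*cos(x).
Expand u² and (u')² and integrate term by term on (0, π), using: for integers n ≥ 1, ∫_0^π sin²(nx) dx = ∫_0^π cos²(nx) dx = π/2; for n ≠ n', ∫_0^π sin(nx)sin(n'x) dx = ∫_0^π cos(nx)cos(n'x) dx = 0; and by product-to-sum, ∫_0^π sin(nx)cos(n'x) dx = ½∫_0^π [sin((n+n')x) + sin((n−n')x)] dx, which is 0 when n+n' is even and 2n/(n²−n'²) when n+n' is odd (it need not vanish on (0, π)). For the constant mode: ∫_0^π 1 dx = π, ∫_0^π cos(nx) dx = 0, ∫_0^π sin(nx) dx = (1−(−1)^n)/n.
  u² squared terms: (5)²·∫1 dx = 25·π = 25*π;  (-4)²·∫sin(x)² dx = 16·π/2 = 8*π.
  u² cross terms: 2·(5)·(-4)·∫1·sin(x) dx = -40·(2) = -80.
  So ∫_0^π u² dx = 25*π + 8*π − 80 = -80 + 33*π.
  (u')² squared terms: (-4)²·∫cos(x)² dx = 16·π/2 = 8*π.
  So ∫_0^π (u')² dx = 8*π.
||u||_{H^1}^2 = (-80 + 33*π) + (8*π) = -80 + 41*π.


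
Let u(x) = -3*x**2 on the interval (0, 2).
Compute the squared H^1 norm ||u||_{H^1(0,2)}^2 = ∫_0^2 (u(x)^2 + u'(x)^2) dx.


||u||_{H^1}^2 = 768/5

The H^1 norm (squared) on an interval (0, L) is
  ||u||_{H^1}^2 = ∫_0^L u(x)^2 dx + ∫_0^L u'(x)^2 dx.
Compute u'(x) = -6*x.
Then u(x)^2 = 9*x**4 and u'(x)^2 = 36*x**2.
Integrate each monomial from 0 to 2 using ∫_0^2 c·x^n dx = c·2^(n+1)/(n+1):
  ∫_0^2 u(x)^2 dx = ∫_0^2 (9*x^4) dx. Term by term:
    ∫_0^2 9*x^4 dx = 288/5.
  ∫_0^2 u'(x)^2 dx = ∫_0^2 (36*x^2) dx. Term by term:
    ∫_0^2 36*x^2 dx = 96.
Adding: ||u||_{H^1}^2 = 288/5 + 96 = 768/5.


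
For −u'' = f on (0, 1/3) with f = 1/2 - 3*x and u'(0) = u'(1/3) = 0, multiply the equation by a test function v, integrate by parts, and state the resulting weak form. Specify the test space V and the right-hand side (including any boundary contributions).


V = H^1(0, 1/3) (no boundary constraint on v; u is determined up to an additive constant); weak form: ∫_0^1/3 u'v' dx = ∫_0^1/3 (1/2 - 3*x) v dx for all v ∈ V.

Multiply both sides by a test function v and integrate from 0 to 1/3:
  ∫_0^1/3 −u''(x) v(x) dx = ∫_0^1/3 f(x) v(x) dx.
Integrate the LHS by parts once:
  ∫_0^1/3 −u'' v dx = −[u'(x) v(x)]_0^1/3 + ∫_0^1/3 u'(x) v'(x) dx.
Thus ∫_0^1/3 u'(x) v'(x) dx = ∫_0^1/3 f(x) v(x) dx + [u'(x) v(x)]_0^1/3.
Choose V so that boundary terms are either known or forced to vanish.
u has homogeneous Neumann: u'(0) = u'(1/3) = 0. So [u' v]_0^1/3 = 0·v(1/3) − 0·v(0) = 0 for any v; take V = H^1(0, 1/3).
Weak formulation: find u (satisfying any essential BC) such that ∫_0^1/3 u'(x) v'(x) dx = ∫_0^1/3 f v dx for all v ∈ V (homogeneous Neumann, so boundary terms vanish).
Substituting f(x) = 1/2 - 3*x, the right-hand side is ∫_0^1/3 (1/2 - 3*x) v dx.
Compatibility check (pure Neumann): taking v ≡ 1 ∈ V gives 0 = ∫_0^1/3 f dx + (0) − (0), i.e. ∫_0^1/3 f dx must equal u'(0) − u'(1/3) = 0. Indeed ∫_0^1/3 (1/2 - 3*x) dx = 0, so the data are compatible. The solution is then unique only up to an additive constant (fix it e.g. by requiring ∫_0^1/3 u dx = 0).


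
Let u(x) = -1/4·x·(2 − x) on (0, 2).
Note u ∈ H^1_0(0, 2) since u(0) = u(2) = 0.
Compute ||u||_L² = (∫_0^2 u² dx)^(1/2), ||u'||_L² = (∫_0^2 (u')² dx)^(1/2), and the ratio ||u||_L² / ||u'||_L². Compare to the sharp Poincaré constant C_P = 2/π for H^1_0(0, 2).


||u||_L² / ||u'||_L² = sqrt(10)/5 < C_P = 2/π.

u(x) = -1/4·x·(2 − x), so u'(x) = x/2 - 1/2.
u(x) = -1/4·x·(2 − x) vanishes at x = 0 and x = 2, so u ∈ H^1_0(0, 2). Differentiate via the product rule and integrate the resulting polynomials term by term.
  ∫_0^2 u² dx = ∫_0^2 (x^4/16 - x^3/4 + x^2/4) dx. Term by term:
    ∫_0^2 x^4/16 dx = 2/5;  ∫_0^2 -x^3/4 dx = -1;  ∫_0^2 x^2/4 dx = 2/3.
  Sum: 2/5 − 1 + 2/3 = 1/15.
  ∫_0^2 (u')² dx = ∫_0^2 (x^2/4 - x/2 + 1/4) dx. Term by term:
    ∫_0^2 x^2/4 dx = 2/3;  ∫_0^2 -x/2 dx = -1;  ∫_0^2 1/4 dx = 1/2.
  Sum: 2/3 − 1 + 1/2 = 1/6.
∫_0^2 u² dx = 1/15, so ||u||_L² = sqrt(15)/15.
∫_0^2 (u')² dx = 1/6, so ||u'||_L² = sqrt(6)/6.
Ratio ||u||_L² / ||u'||_L² = sqrt(10)/5.
Sharp Poincaré constant on H^1_0(0, 2) is C_P = L/π = 2/π, achieved by sin(π/2·x).
A polynomial bump cannot attain the sharp Poincaré constant (only the first sine eigenfunction does), so the ratio is strictly less than C_P, consistent with ||u||_L² ≤ C_P ||u'||_L².


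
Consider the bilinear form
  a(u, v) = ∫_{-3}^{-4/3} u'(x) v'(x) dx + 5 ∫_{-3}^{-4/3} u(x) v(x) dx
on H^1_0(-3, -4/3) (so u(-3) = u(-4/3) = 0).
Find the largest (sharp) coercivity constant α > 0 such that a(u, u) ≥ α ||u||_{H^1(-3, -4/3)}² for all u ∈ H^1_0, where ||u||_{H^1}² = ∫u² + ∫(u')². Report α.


α = 1

Coercivity of a(·,·) on H^1_0(-3, -4/3) means a(u, u) ≥ α ||u||_{H^1}² for every u ∈ H^1_0.
The interval has length L = 5/3, and Poincaré/coercivity depend only on L. Here a(u, u) = ∫(u')² + (5)·∫u².
Here c = 5 ≥ 1, so a(u,u) = ∫(u')² + c∫u² ≥ ∫(u')² + ∫u² = ||u||_{H^1}², i.e. α = 1 works. No larger α is possible: a(u,u) ≥ α||u||_{H^1}² means (1−α)∫(u')² ≥ (α−c)∫u², and for the modes u_n = sin(nπ(x−x₀)/L) (x₀ the left endpoint) one has ∫u_n²/∫(u_n')² = (L/(nπ))² → 0, so a(u_n,u_n)/||u_n||_{H^1}² → 1. Hence the optimal constant is α = 1.
Therefore α = 1.


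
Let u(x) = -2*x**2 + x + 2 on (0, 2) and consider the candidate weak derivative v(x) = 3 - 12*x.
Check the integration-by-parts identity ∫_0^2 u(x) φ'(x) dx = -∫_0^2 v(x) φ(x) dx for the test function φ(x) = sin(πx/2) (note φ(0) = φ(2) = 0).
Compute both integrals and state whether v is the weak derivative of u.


LHS = 12/π, RHS = 36/π. No, v is not the weak derivative of u.

u(x) = -2*x**2 + x + 2, classical derivative u'(x) = 1 - 4*x.
φ(x) = sin(πx/2), so φ'(x) = π*cos(π*x/2)/2.
Note φ(0) = φ(2) = 0, so the boundary term u·φ vanishes.
LHS = ∫_0^2 u(x) φ'(x) dx = ∫_0^2 (-π*x^2*cos(π*x/2) + π*x*cos(π*x/2)/2 + π*cos(π*x/2)) dx. Term by term:
  ∫_0^2 π*cos(π*x/2) dx = 0;  ∫_0^2 π*x*cos(π*x/2)/2 dx = -4/π;  ∫_0^2 -π*x^2*cos(π*x/2) dx = 16/π.
Sum: 0 − 4/π + 16/π = 12/π.
So LHS = 12/π.
∫_0^2 v(x) φ(x) dx = ∫_0^2 (-12*x*sin(π*x/2) + 3*sin(π*x/2)) dx. Term by term:
  ∫_0^2 3*sin(π*x/2) dx = 12/π;  ∫_0^2 -12*x*sin(π*x/2) dx = -48/π.
Sum: 12/π − 48/π = -36/π.
So RHS = -∫_0^2 v(x) φ(x) dx = 36/π.
LHS − RHS = -24/π ≠ 0, so the identity fails.
(For a valid weak derivative the identity must hold for EVERY test function, in particular this one. The failure shows v is NOT the weak derivative of u.)
Correct weak derivative would be u'(x) = 1 - 4*x.


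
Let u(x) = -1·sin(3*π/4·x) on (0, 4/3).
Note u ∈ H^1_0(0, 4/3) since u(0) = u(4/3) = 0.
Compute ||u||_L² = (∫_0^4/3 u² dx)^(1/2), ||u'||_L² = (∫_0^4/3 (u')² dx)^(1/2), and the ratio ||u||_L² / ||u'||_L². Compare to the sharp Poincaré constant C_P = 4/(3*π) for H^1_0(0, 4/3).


||u||_L² / ||u'||_L² = 4/(3*π) = C_P.

u(x) = -1·sin(3*π/4·x), so u'(x) = -3*π*cos(3*π*x/4)/4.
Writing u(x) = A·sin(kπx/L) with A = -1 and k = 1, use ∫_0^L sin²(kπx/L) dx = L/2 and ∫_0^L cos²(kπx/L) dx = L/2.
u² = 1·sin²(3*π/4·x) and (u')² = 9*π^2/16·cos²(3*π/4·x), and each of sin², cos² integrates to L/2 = 2/3 over (0, 4/3).
∫_0^4/3 u² dx = 2/3, so ||u||_L² = sqrt(6)/3.
∫_0^4/3 (u')² dx = 3*π^2/8, so ||u'||_L² = sqrt(6)*π/4.
Ratio ||u||_L² / ||u'||_L² = 4/(3*π).
Sharp Poincaré constant on H^1_0(0, 4/3) is C_P = L/π = 4/(3*π), achieved by sin(3*π/4·x).
This is the k = 1 eigenfunction (up to amplitude), so the ratio equals the sharp Poincaré constant exactly.


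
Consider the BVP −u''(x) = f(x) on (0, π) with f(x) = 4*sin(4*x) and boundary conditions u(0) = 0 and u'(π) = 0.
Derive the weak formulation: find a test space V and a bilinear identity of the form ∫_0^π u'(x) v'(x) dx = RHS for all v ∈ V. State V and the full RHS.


V = {v ∈ H^1(0, π) : v(0) = 0} (test functions vanish at x = 0 where u is specified); weak form: ∫_0^π u'v' dx = ∫_0^π (4*sin(4*x)) v dx for all v ∈ V.

Multiply both sides by a test function v and integrate from 0 to π:
  ∫_0^π −u''(x) v(x) dx = ∫_0^π f(x) v(x) dx.
Integrate the LHS by parts once:
  ∫_0^π −u'' v dx = −[u'(x) v(x)]_0^π + ∫_0^π u'(x) v'(x) dx.
Thus ∫_0^π u'(x) v'(x) dx = ∫_0^π f(x) v(x) dx + [u'(x) v(x)]_0^π.
Choose V so that boundary terms are either known or forced to vanish.
Mixed BC: u(0) = 0 (Dirichlet) and u'(π) = 0 (Neumann). Define V = {v ∈ H^1(0, π) : v(0) = 0}. Then [u' v]_0^π = u'(π)·v(π) − u'(0)·0 = 0.
Weak formulation: find u (satisfying any essential BC) such that ∫_0^π u'(x) v'(x) dx = ∫_0^π f v dx for all v ∈ V (Dirichlet at 0 absorbed into V; the Neumann datum at x = π is zero, so no boundary term remains).
Substituting f(x) = 4*sin(4*x), the right-hand side is ∫_0^π (4*sin(4*x)) v dx.


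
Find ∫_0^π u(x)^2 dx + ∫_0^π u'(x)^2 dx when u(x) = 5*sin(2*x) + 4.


||u||_{H^1(0,π)}^2 = 157*π/2

u'(x) = 10*cos(2*x).
Expand u² and (u')² and integrate term by term on (0, π), using: for integers n ≥ 1, ∫_0^π sin²(nx) dx = ∫_0^π cos²(nx) dx = π/2; for n ≠ n', ∫_0^π sin(nx)sin(n'x) dx = ∫_0^π cos(nx)cos(n'x) dx = 0; and by product-to-sum, ∫_0^π sin(nx)cos(n'x) dx = ½∫_0^π [sin((n+n')x) + sin((n−n')x)] dx, which is 0 when n+n' is even and 2n/(n²−n'²) when n+n' is odd (it need not vanish on (0, π)). For the constant mode: ∫_0^π 1 dx = π, ∫_0^π cos(nx) dx = 0, ∫_0^π sin(nx) dx = (1−(−1)^n)/n.
  u² squared terms: (4)²·∫1 dx = 16·π = 16*π;  (5)²·∫sin(2x)² dx = 25·π/2 = 25*π/2.
  u² cross terms: 2·(4)·(5)·∫1·sin(2x) dx = 40·(0) = 0.
  So ∫_0^π u² dx = 16*π + 25*π/2 + 0 = 57*π/2.
  (u')² squared terms: (10)²·∫cos(2x)² dx = 100·π/2 = 50*π.
  So ∫_0^π (u')² dx = 50*π.
||u||_{H^1}^2 = (57*π/2) + (50*π) = 157*π/2.


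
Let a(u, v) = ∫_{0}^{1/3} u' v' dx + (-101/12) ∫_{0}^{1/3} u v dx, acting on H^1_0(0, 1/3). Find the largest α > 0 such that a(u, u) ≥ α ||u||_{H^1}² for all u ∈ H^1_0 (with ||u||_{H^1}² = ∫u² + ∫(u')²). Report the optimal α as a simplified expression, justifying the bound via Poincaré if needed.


α = (-101 + 108*π^2)/(12*(1 + 9*π^2))

Coercivity of a(·,·) on H^1_0(0, 1/3) means a(u, u) ≥ α ||u||_{H^1}² for every u ∈ H^1_0.
The interval has length L = 1/3, and Poincaré/coercivity depend only on L. Here a(u, u) = ∫(u')² + (-101/12)·∫u².
Here c = -101/12 < 0 with |c| < (π/L)² = 9*π^2, so coercivity still holds. The condition a(u,u) ≥ α||u||_{H^1}² reads (1−α)∫(u')² ≥ (α−c)∫u². Any admissible α is ≤ 1 (rapidly oscillating u have ∫u²/∫(u')² → 0), and α = 1 would force 0 ≥ (1−c)∫u², impossible since c < 1; so 1−α > 0. By the sharp Poincaré inequality on H^1_0 of an interval of length L, ∫(u')² ≥ (π/L)²∫u² with equality for the first sine mode sin(π(x−x₀)/L) (x₀ the left endpoint), so the inequality holds for all u iff (1−α)(π/L)² ≥ α − c, i.e. α ≤ ((π/L)² + c)/((π/L)² + 1) = (1 + c(L/π)²)/(1 + (L/π)²). (Direct route, valid since c ≤ 0: Poincaré gives c∫u² ≥ c(L/π)²∫(u')², so a(u,u) ≥ (1 + c(L/π)²)∫(u')², while ||u||_{H^1}² ≤ (1 + (L/π)²)∫(u')²; dividing yields the same α.) With (π/L)² = 9*π^2 and c = -101/12, the largest admissible constant is α = ((π/L)² + c)/((π/L)² + 1).
Simplifying, α = (-101 + 108*π^2)/(12*(1 + 9*π^2)).


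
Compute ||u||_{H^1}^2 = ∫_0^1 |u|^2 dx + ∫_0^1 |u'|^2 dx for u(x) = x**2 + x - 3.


||u||_{H^1}^2 = 281/30

The H^1 norm (squared) on an interval (0, L) is
  ||u||_{H^1}^2 = ∫_0^L u(x)^2 dx + ∫_0^L u'(x)^2 dx.
Compute u'(x) = 2*x + 1.
Then u(x)^2 = x**4 + 2*x**3 - 5*x**2 - 6*x + 9 and u'(x)^2 = 4*x**2 + 4*x + 1.
Integrate each monomial from 0 to 1 using ∫_0^1 c·x^n dx = c·1^(n+1)/(n+1):
  ∫_0^1 u(x)^2 dx = ∫_0^1 (x^4 + 2*x^3 - 5*x^2 - 6*x + 9) dx. Term by term:
    ∫_0^1 x^4 dx = 1/5;  ∫_0^1 2*x^3 dx = 1/2;  ∫_0^1 -5*x^2 dx = -5/3;
    ∫_0^1 -6*x dx = -3;  ∫_0^1 9 dx = 9.
  Sum: 1/5 + 1/2 − 5/3 − 3 + 9 = 151/30.
  ∫_0^1 u'(x)^2 dx = ∫_0^1 (4*x^2 + 4*x + 1) dx. Term by term:
    ∫_0^1 4*x^2 dx = 4/3;  ∫_0^1 4*x dx = 2;  ∫_0^1 1 dx = 1.
  Sum: 4/3 + 2 + 1 = 13/3.
Adding: ||u||_{H^1}^2 = 151/30 + 13/3 = 281/30.


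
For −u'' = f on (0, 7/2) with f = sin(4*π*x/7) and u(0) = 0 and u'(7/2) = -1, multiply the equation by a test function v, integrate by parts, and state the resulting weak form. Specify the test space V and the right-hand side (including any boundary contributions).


V = {v ∈ H^1(0, 7/2) : v(0) = 0} (test functions vanish at x = 0 where u is specified); weak form: ∫_0^7/2 u'v' dx = ∫_0^7/2 (sin(4*π*x/7)) v dx − v(7/2) for all v ∈ V.

Multiply both sides by a test function v and integrate from 0 to 7/2:
  ∫_0^7/2 −u''(x) v(x) dx = ∫_0^7/2 f(x) v(x) dx.
Integrate the LHS by parts once:
  ∫_0^7/2 −u'' v dx = −[u'(x) v(x)]_0^7/2 + ∫_0^7/2 u'(x) v'(x) dx.
Thus ∫_0^7/2 u'(x) v'(x) dx = ∫_0^7/2 f(x) v(x) dx + [u'(x) v(x)]_0^7/2.
Choose V so that boundary terms are either known or forced to vanish.
Mixed BC: u(0) = 0 (Dirichlet) and u'(7/2) = -1 (Neumann). Define V = {v ∈ H^1(0, 7/2) : v(0) = 0}. Then [u' v]_0^7/2 = u'(7/2)·v(7/2) − u'(0)·0 = − v(7/2).
Weak formulation: find u (satisfying any essential BC) such that ∫_0^7/2 u'(x) v'(x) dx = ∫_0^7/2 f v dx − v(7/2) for all v ∈ V (Dirichlet at 0 absorbed into V; Neumann datum at x = 7/2 contributes the boundary term).
Substituting f(x) = sin(4*π*x/7), the right-hand side is ∫_0^7/2 (sin(4*π*x/7)) v dx − v(7/2).


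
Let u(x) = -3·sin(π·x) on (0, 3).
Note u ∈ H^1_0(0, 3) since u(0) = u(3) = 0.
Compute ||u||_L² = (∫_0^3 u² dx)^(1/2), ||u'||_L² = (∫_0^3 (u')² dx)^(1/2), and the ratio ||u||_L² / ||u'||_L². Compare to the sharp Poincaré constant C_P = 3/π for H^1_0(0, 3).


||u||_L² / ||u'||_L² = 1/π < C_P = 3/π.

u(x) = -3·sin(π·x), so u'(x) = -3*π*cos(π*x).
Writing u(x) = A·sin(kπx/L) with A = -3 and k = 3, use ∫_0^L sin²(kπx/L) dx = L/2 and ∫_0^L cos²(kπx/L) dx = L/2.
u² = 9·sin²(π·x) and (u')² = 9*π^2·cos²(π·x), and each of sin², cos² integrates to L/2 = 3/2 over (0, 3).
∫_0^3 u² dx = 27/2, so ||u||_L² = 3*sqrt(6)/2.
∫_0^3 (u')² dx = 27*π^2/2, so ||u'||_L² = 3*sqrt(6)*π/2.
Ratio ||u||_L² / ||u'||_L² = 1/π.
Sharp Poincaré constant on H^1_0(0, 3) is C_P = L/π = 3/π, achieved by sin(π/3·x).
This is the k = 3 harmonic; the ratio L/(kπ) is strictly less than C_P = L/π, consistent with the sharp inequality ||u||_L² ≤ C_P ||u'||_L².


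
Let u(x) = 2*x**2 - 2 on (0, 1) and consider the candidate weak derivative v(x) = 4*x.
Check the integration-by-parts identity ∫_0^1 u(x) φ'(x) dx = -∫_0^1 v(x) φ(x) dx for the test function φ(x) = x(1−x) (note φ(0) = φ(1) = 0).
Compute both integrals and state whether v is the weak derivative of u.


LHS = -1/3, RHS = -1/3. Yes, v = u' weakly.

u(x) = 2*x**2 - 2, classical derivative u'(x) = 4*x.
φ(x) = x(1−x), so φ'(x) = 1 - 2*x.
Note φ(0) = φ(1) = 0, so the boundary term u·φ vanishes.
LHS = ∫_0^1 u(x) φ'(x) dx = ∫_0^1 (-4*x^3 + 2*x^2 + 4*x - 2) dx. Term by term:
  ∫_0^1 -4*x^3 dx = -1;  ∫_0^1 2*x^2 dx = 2/3;  ∫_0^1 4*x dx = 2;
  ∫_0^1 -2 dx = -2.
Sum: -1 + 2/3 + 2 − 2 = -1/3.
So LHS = -1/3.
∫_0^1 v(x) φ(x) dx = ∫_0^1 (-4*x^3 + 4*x^2) dx. Term by term:
  ∫_0^1 -4*x^3 dx = -1;  ∫_0^1 4*x^2 dx = 4/3.
Sum: -1 + 4/3 = 1/3.
So RHS = -∫_0^1 v(x) φ(x) dx = -1/3.
LHS = RHS, so the identity holds for this test φ.
Moreover u is smooth here and v(x) = u'(x) = 4*x pointwise, so the identity holds for every test function. Hence v is the weak derivative of u.


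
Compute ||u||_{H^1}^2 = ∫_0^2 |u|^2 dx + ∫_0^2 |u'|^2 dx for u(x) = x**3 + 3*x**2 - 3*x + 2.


||u||_{H^1}^2 = 9838/35

The H^1 norm (squared) on an interval (0, L) is
  ||u||_{H^1}^2 = ∫_0^L u(x)^2 dx + ∫_0^L u'(x)^2 dx.
Compute u'(x) = 3*x**2 + 6*x - 3.
Then u(x)^2 = x**6 + 6*x**5 + 3*x**4 - 14*x**3 + 21*x**2 - 12*x + 4 and u'(x)^2 = 9*x**4 + 36*x**3 + 18*x**2 - 36*x + 9.
Integrate each monomial from 0 to 2 using ∫_0^2 c·x^n dx = c·2^(n+1)/(n+1):
  ∫_0^2 u(x)^2 dx = ∫_0^2 (x^6 + 6*x^5 + 3*x^4 - 14*x^3 + 21*x^2 - 12*x + 4) dx. Term by term:
    ∫_0^2 x^6 dx = 128/7;  ∫_0^2 6*x^5 dx = 64;  ∫_0^2 3*x^4 dx = 96/5;
    ∫_0^2 -14*x^3 dx = -56;  ∫_0^2 21*x^2 dx = 56;  ∫_0^2 -12*x dx = -24;
    ∫_0^2 4 dx = 8.
  Sum: 128/7 + 64 + 96/5 − 56 + 56 − 24 + 8 = 2992/35.
  ∫_0^2 u'(x)^2 dx = ∫_0^2 (9*x^4 + 36*x^3 + 18*x^2 - 36*x + 9) dx. Term by term:
    ∫_0^2 9*x^4 dx = 288/5;  ∫_0^2 36*x^3 dx = 144;  ∫_0^2 18*x^2 dx = 48;
    ∫_0^2 -36*x dx = -72;  ∫_0^2 9 dx = 18.
  Sum: 288/5 + 144 + 48 − 72 + 18 = 978/5.
Adding: ||u||_{H^1}^2 = 2992/35 + 978/5 = 9838/35.


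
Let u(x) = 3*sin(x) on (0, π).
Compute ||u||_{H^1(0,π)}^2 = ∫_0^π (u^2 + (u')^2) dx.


||u||_{H^1(0,π)}^2 = 9*π

u'(x) = 3*cos(x).
Expand u² and (u')² and integrate term by term on (0, π), using: for integers n ≥ 1, ∫_0^π sin²(nx) dx = ∫_0^π cos²(nx) dx = π/2; for n ≠ n', ∫_0^π sin(nx)sin(n'x) dx = ∫_0^π cos(nx)cos(n'x) dx = 0; and by product-to-sum, ∫_0^π sin(nx)cos(n'x) dx = ½∫_0^π [sin((n+n')x) + sin((n−n')x)] dx, which is 0 when n+n' is even and 2n/(n²−n'²) when n+n' is odd (it need not vanish on (0, π)).
  u² squared terms: (3)²·∫sin(x)² dx = 9·π/2 = 9*π/2.
  So ∫_0^π u² dx = 9*π/2.
  (u')² squared terms: (3)²·∫cos(x)² dx = 9·π/2 = 9*π/2.
  So ∫_0^π (u')² dx = 9*π/2.
||u||_{H^1}^2 = (9*π/2) + (9*π/2) = 9*π.


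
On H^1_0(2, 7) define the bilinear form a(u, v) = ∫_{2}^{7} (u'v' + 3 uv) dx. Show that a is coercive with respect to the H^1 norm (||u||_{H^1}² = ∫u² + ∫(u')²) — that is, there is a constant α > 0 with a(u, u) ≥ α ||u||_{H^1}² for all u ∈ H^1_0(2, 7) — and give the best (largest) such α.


α = 1

Coercivity of a(·,·) on H^1_0(2, 7) means a(u, u) ≥ α ||u||_{H^1}² for every u ∈ H^1_0.
The interval has length L = 5, and Poincaré/coercivity depend only on L. Here a(u, u) = ∫(u')² + (3)·∫u².
Here c = 3 ≥ 1, so a(u,u) = ∫(u')² + c∫u² ≥ ∫(u')² + ∫u² = ||u||_{H^1}², i.e. α = 1 works. No larger α is possible: a(u,u) ≥ α||u||_{H^1}² means (1−α)∫(u')² ≥ (α−c)∫u², and for the modes u_n = sin(nπ(x−x₀)/L) (x₀ the left endpoint) one has ∫u_n²/∫(u_n')² = (L/(nπ))² → 0, so a(u_n,u_n)/||u_n||_{H^1}² → 1. Hence the optimal constant is α = 1.
Therefore α = 1.


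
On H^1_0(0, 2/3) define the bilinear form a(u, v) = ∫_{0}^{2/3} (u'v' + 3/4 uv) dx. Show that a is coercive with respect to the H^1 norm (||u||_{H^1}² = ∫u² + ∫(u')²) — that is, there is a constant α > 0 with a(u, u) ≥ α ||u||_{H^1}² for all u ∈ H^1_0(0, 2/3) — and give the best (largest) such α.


α = 3*(1 + 3*π^2)/(4 + 9*π^2)

Coercivity of a(·,·) on H^1_0(0, 2/3) means a(u, u) ≥ α ||u||_{H^1}² for every u ∈ H^1_0.
The interval has length L = 2/3, and Poincaré/coercivity depend only on L. Here a(u, u) = ∫(u')² + (3/4)·∫u².
Here 0 < c = 3/4 < 1. The condition a(u,u) ≥ α||u||_{H^1}² reads (1−α)∫(u')² ≥ (α−c)∫u². Any admissible α is ≤ 1 (rapidly oscillating u have ∫u²/∫(u')² → 0), and α = 1 would force 0 ≥ (1−c)∫u², impossible since c < 1; so 1−α > 0. By the sharp Poincaré inequality on H^1_0 of an interval of length L, ∫(u')² ≥ (π/L)²∫u² with equality for the first sine mode sin(π(x−x₀)/L) (x₀ the left endpoint), so the inequality holds for all u iff (1−α)(π/L)² ≥ α − c, i.e. α ≤ ((π/L)² + c)/((π/L)² + 1) = (1 + c(L/π)²)/(1 + (L/π)²). With (π/L)² = 9*π^2/4 and c = 3/4, the largest admissible constant is α = ((π/L)² + c)/((π/L)² + 1).
Simplifying, α = 3*(1 + 3*π^2)/(4 + 9*π^2).


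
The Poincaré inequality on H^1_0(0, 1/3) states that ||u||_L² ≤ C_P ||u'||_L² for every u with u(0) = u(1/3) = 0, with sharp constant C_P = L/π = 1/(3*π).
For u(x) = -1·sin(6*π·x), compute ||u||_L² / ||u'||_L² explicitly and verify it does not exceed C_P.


||u||_L² / ||u'||_L² = 1/(6*π) < C_P = 1/(3*π).

u(x) = -1·sin(6*π·x), so u'(x) = -6*π*cos(6*π*x).
Writing u(x) = A·sin(kπx/L) with A = -1 and k = 2, use ∫_0^L sin²(kπx/L) dx = L/2 and ∫_0^L cos²(kπx/L) dx = L/2.
u² = 1·sin²(6*π·x) and (u')² = 36*π^2·cos²(6*π·x), and each of sin², cos² integrates to L/2 = 1/6 over (0, 1/3).
∫_0^1/3 u² dx = 1/6, so ||u||_L² = sqrt(6)/6.
∫_0^1/3 (u')² dx = 6*π^2, so ||u'||_L² = sqrt(6)*π.
Ratio ||u||_L² / ||u'||_L² = 1/(6*π).
Sharp Poincaré constant on H^1_0(0, 1/3) is C_P = L/π = 1/(3*π), achieved by sin(3*π·x).
This is the k = 2 harmonic; the ratio L/(kπ) is strictly less than C_P = L/π, consistent with the sharp inequality ||u||_L² ≤ C_P ||u'||_L².


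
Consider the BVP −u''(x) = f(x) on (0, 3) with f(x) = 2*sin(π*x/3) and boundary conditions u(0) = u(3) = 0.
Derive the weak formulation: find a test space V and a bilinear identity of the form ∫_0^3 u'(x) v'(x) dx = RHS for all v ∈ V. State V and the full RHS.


V = H^1_0(0, 3) (so v(0) = v(3) = 0); weak form: ∫_0^3 u'v' dx = ∫_0^3 (2*sin(π*x/3)) v dx for all v ∈ V.

Multiply both sides by a test function v and integrate from 0 to 3:
  ∫_0^3 −u''(x) v(x) dx = ∫_0^3 f(x) v(x) dx.
Integrate the LHS by parts once:
  ∫_0^3 −u'' v dx = −[u'(x) v(x)]_0^3 + ∫_0^3 u'(x) v'(x) dx.
Thus ∫_0^3 u'(x) v'(x) dx = ∫_0^3 f(x) v(x) dx + [u'(x) v(x)]_0^3.
Choose V so that boundary terms are either known or forced to vanish.
u is Dirichlet: u(0) = u(3) = 0. Let V = H^1_0(0, 3); then v(0) = v(3) = 0, and [u' v]_0^3 = 0.
Weak formulation: find u (satisfying any essential BC) such that ∫_0^3 u'(x) v'(x) dx = ∫_0^3 f v dx for all v ∈ V.
Substituting f(x) = 2*sin(π*x/3), the right-hand side is ∫_0^3 (2*sin(π*x/3)) v dx.


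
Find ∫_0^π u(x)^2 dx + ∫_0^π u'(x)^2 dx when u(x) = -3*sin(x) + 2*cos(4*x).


||u||_{H^1(0,π)}^2 = 136/5 + 43*π

u'(x) = -8*sin(4*x) - 3*cos(x).
Expand u² and (u')² and integrate term by term on (0, π), using: for integers n ≥ 1, ∫_0^π sin²(nx) dx = ∫_0^π cos²(nx) dx = π/2; for n ≠ n', ∫_0^π sin(nx)sin(n'x) dx = ∫_0^π cos(nx)cos(n'x) dx = 0; and by product-to-sum, ∫_0^π sin(nx)cos(n'x) dx = ½∫_0^π [sin((n+n')x) + sin((n−n')x)] dx, which is 0 when n+n' is even and 2n/(n²−n'²) when n+n' is odd (it need not vanish on (0, π)).
  u² squared terms: (-3)²·∫sin(x)² dx = 9·π/2 = 9*π/2;  (2)²·∫cos(4x)² dx = 4·π/2 = 2*π.
  u² cross terms: 2·(-3)·(2)·∫sin(x)·cos(4x) dx = -12·(-2/15) = 8/5.
  So ∫_0^π u² dx = 9*π/2 + 2*π + 8/5 = 8/5 + 13*π/2.
  (u')² squared terms: (-8)²·∫sin(4x)² dx = 64·π/2 = 32*π;  (-3)²·∫cos(x)² dx = 9·π/2 = 9*π/2.
  (u')² cross terms: 2·(-8)·(-3)·∫sin(4x)·cos(x) dx = 48·(8/15) = 128/5.
  So ∫_0^π (u')² dx = 32*π + 9*π/2 + 128/5 = 128/5 + 73*π/2.
||u||_{H^1}^2 = (8/5 + 13*π/2) + (128/5 + 73*π/2) = 136/5 + 43*π.


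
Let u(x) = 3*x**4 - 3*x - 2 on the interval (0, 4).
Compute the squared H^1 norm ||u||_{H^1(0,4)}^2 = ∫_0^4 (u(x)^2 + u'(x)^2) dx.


||u||_{H^1}^2 = 20306044/35

The H^1 norm (squared) on an interval (0, L) is
  ||u||_{H^1}^2 = ∫_0^L u(x)^2 dx + ∫_0^L u'(x)^2 dx.
Compute u'(x) = 12*x**3 - 3.
Then u(x)^2 = 9*x**8 - 18*x**5 - 12*x**4 + 9*x**2 + 12*x + 4 and u'(x)^2 = 144*x**6 - 72*x**3 + 9.
Integrate each monomial from 0 to 4 using ∫_0^4 c·x^n dx = c·4^(n+1)/(n+1):
  ∫_0^4 u(x)^2 dx = ∫_0^4 (9*x^8 - 18*x^5 - 12*x^4 + 9*x^2 + 12*x + 4) dx. Term by term:
    ∫_0^4 9*x^8 dx = 262144;  ∫_0^4 -18*x^5 dx = -12288;  ∫_0^4 -12*x^4 dx = -12288/5;
    ∫_0^4 9*x^2 dx = 192;  ∫_0^4 12*x dx = 96;  ∫_0^4 4 dx = 16.
  Sum: 262144 − 12288 − 12288/5 + 192 + 96 + 16 = 1238512/5.
  ∫_0^4 u'(x)^2 dx = ∫_0^4 (144*x^6 - 72*x^3 + 9) dx. Term by term:
    ∫_0^4 144*x^6 dx = 2359296/7;  ∫_0^4 -72*x^3 dx = -4608;  ∫_0^4 9 dx = 36.
  Sum: 2359296/7 − 4608 + 36 = 2327292/7.
Adding: ||u||_{H^1}^2 = 1238512/5 + 2327292/7 = 20306044/35.


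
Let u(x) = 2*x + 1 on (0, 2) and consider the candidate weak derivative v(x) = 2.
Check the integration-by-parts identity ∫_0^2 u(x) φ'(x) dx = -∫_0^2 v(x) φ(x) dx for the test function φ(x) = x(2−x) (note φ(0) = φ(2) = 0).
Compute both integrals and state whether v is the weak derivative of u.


LHS = -8/3, RHS = -8/3. Yes, v = u' weakly.

u(x) = 2*x + 1, classical derivative u'(x) = 2.
φ(x) = x(2−x), so φ'(x) = 2 - 2*x.
Note φ(0) = φ(2) = 0, so the boundary term u·φ vanishes.
LHS = ∫_0^2 u(x) φ'(x) dx = ∫_0^2 (-4*x^2 + 2*x + 2) dx. Term by term:
  ∫_0^2 -4*x^2 dx = -32/3;  ∫_0^2 2*x dx = 4;  ∫_0^2 2 dx = 4.
Sum: -32/3 + 4 + 4 = -8/3.
So LHS = -8/3.
∫_0^2 v(x) φ(x) dx = ∫_0^2 (-2*x^2 + 4*x) dx. Term by term:
  ∫_0^2 -2*x^2 dx = -16/3;  ∫_0^2 4*x dx = 8.
Sum: -16/3 + 8 = 8/3.
So RHS = -∫_0^2 v(x) φ(x) dx = -8/3.
LHS = RHS, so the identity holds for this test φ.
Moreover u is smooth here and v(x) = u'(x) = 2 pointwise, so the identity holds for every test function. Hence v is the weak derivative of u.


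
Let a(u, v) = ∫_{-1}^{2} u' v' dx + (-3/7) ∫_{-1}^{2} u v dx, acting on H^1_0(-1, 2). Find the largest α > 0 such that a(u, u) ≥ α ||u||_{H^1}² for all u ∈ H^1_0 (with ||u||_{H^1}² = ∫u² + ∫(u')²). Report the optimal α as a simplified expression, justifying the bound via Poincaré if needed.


α = (-27/7 + π^2)/(9 + π^2)

Coercivity of a(·,·) on H^1_0(-1, 2) means a(u, u) ≥ α ||u||_{H^1}² for every u ∈ H^1_0.
The interval has length L = 3, and Poincaré/coercivity depend only on L. Here a(u, u) = ∫(u')² + (-3/7)·∫u².
Here c = -3/7 < 0 with |c| < (π/L)² = π^2/9, so coercivity still holds. The condition a(u,u) ≥ α||u||_{H^1}² reads (1−α)∫(u')² ≥ (α−c)∫u². Any admissible α is ≤ 1 (rapidly oscillating u have ∫u²/∫(u')² → 0), and α = 1 would force 0 ≥ (1−c)∫u², impossible since c < 1; so 1−α > 0. By the sharp Poincaré inequality on H^1_0 of an interval of length L, ∫(u')² ≥ (π/L)²∫u² with equality for the first sine mode sin(π(x−x₀)/L) (x₀ the left endpoint), so the inequality holds for all u iff (1−α)(π/L)² ≥ α − c, i.e. α ≤ ((π/L)² + c)/((π/L)² + 1) = (1 + c(L/π)²)/(1 + (L/π)²). (Direct route, valid since c ≤ 0: Poincaré gives c∫u² ≥ c(L/π)²∫(u')², so a(u,u) ≥ (1 + c(L/π)²)∫(u')², while ||u||_{H^1}² ≤ (1 + (L/π)²)∫(u')²; dividing yields the same α.) With (π/L)² = π^2/9 and c = -3/7, the largest admissible constant is α = ((π/L)² + c)/((π/L)² + 1).
Simplifying, α = (-27/7 + π^2)/(9 + π^2).


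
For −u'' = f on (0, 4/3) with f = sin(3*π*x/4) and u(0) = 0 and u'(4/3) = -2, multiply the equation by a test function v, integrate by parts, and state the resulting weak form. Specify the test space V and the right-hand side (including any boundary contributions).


V = {v ∈ H^1(0, 4/3) : v(0) = 0} (test functions vanish at x = 0 where u is specified); weak form: ∫_0^4/3 u'v' dx = ∫_0^4/3 (sin(3*π*x/4)) v dx − 2·v(4/3) for all v ∈ V.

Multiply both sides by a test function v and integrate from 0 to 4/3:
  ∫_0^4/3 −u''(x) v(x) dx = ∫_0^4/3 f(x) v(x) dx.
Integrate the LHS by parts once:
  ∫_0^4/3 −u'' v dx = −[u'(x) v(x)]_0^4/3 + ∫_0^4/3 u'(x) v'(x) dx.
Thus ∫_0^4/3 u'(x) v'(x) dx = ∫_0^4/3 f(x) v(x) dx + [u'(x) v(x)]_0^4/3.
Choose V so that boundary terms are either known or forced to vanish.
Mixed BC: u(0) = 0 (Dirichlet) and u'(4/3) = -2 (Neumann). Define V = {v ∈ H^1(0, 4/3) : v(0) = 0}. Then [u' v]_0^4/3 = u'(4/3)·v(4/3) − u'(0)·0 = − 2·v(4/3).
Weak formulation: find u (satisfying any essential BC) such that ∫_0^4/3 u'(x) v'(x) dx = ∫_0^4/3 f v dx − 2·v(4/3) for all v ∈ V (Dirichlet at 0 absorbed into V; Neumann datum at x = 4/3 contributes the boundary term).
Substituting f(x) = sin(3*π*x/4), the right-hand side is ∫_0^4/3 (sin(3*π*x/4)) v dx − 2·v(4/3).


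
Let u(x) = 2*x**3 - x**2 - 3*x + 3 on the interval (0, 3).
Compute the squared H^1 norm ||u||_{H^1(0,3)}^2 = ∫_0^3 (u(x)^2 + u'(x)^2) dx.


||u||_{H^1}^2 = 22725/14

The H^1 norm (squared) on an interval (0, L) is
  ||u||_{H^1}^2 = ∫_0^L u(x)^2 dx + ∫_0^L u'(x)^2 dx.
Compute u'(x) = 6*x**2 - 2*x - 3.
Then u(x)^2 = 4*x**6 - 4*x**5 - 11*x**4 + 18*x**3 + 3*x**2 - 18*x + 9 and u'(x)^2 = 36*x**4 - 24*x**3 - 32*x**2 + 12*x + 9.
Integrate each monomial from 0 to 3 using ∫_0^3 c·x^n dx = c·3^(n+1)/(n+1):
  ∫_0^3 u(x)^2 dx = ∫_0^3 (4*x^6 - 4*x^5 - 11*x^4 + 18*x^3 + 3*x^2 - 18*x + 9) dx. Term by term:
    ∫_0^3 4*x^6 dx = 8748/7;  ∫_0^3 -4*x^5 dx = -486;  ∫_0^3 -11*x^4 dx = -2673/5;
    ∫_0^3 18*x^3 dx = 729/2;  ∫_0^3 3*x^2 dx = 27;  ∫_0^3 -18*x dx = -81;
    ∫_0^3 9 dx = 27.
  Sum: 8748/7 − 486 − 2673/5 + 729/2 + 27 − 81 + 27 = 39663/70.
  ∫_0^3 u'(x)^2 dx = ∫_0^3 (36*x^4 - 24*x^3 - 32*x^2 + 12*x + 9) dx. Term by term:
    ∫_0^3 36*x^4 dx = 8748/5;  ∫_0^3 -24*x^3 dx = -486;  ∫_0^3 -32*x^2 dx = -288;
    ∫_0^3 12*x dx = 54;  ∫_0^3 9 dx = 27.
  Sum: 8748/5 − 486 − 288 + 54 + 27 = 5283/5.
Adding: ||u||_{H^1}^2 = 39663/70 + 5283/5 = 22725/14.


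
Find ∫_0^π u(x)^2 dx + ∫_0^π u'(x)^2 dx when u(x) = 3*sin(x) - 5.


||u||_{H^1(0,π)}^2 = -60 + 34*π

u'(x) = 3*cos(x).
Expand u² and (u')² and integrate term by term on (0, π), using: for integers n ≥ 1, ∫_0^π sin²(nx) dx = ∫_0^π cos²(nx) dx = π/2; for n ≠ n', ∫_0^π sin(nx)sin(n'x) dx = ∫_0^π cos(nx)cos(n'x) dx = 0; and by product-to-sum, ∫_0^π sin(nx)cos(n'x) dx = ½∫_0^π [sin((n+n')x) + sin((n−n')x)] dx, which is 0 when n+n' is even and 2n/(n²−n'²) when n+n' is odd (it need not vanish on (0, π)). For the constant mode: ∫_0^π 1 dx = π, ∫_0^π cos(nx) dx = 0, ∫_0^π sin(nx) dx = (1−(−1)^n)/n.
  u² squared terms: (-5)²·∫1 dx = 25·π = 25*π;  (3)²·∫sin(x)² dx = 9·π/2 = 9*π/2.
  u² cross terms: 2·(-5)·(3)·∫1·sin(x) dx = -30·(2) = -60.
  So ∫_0^π u² dx = 25*π + 9*π/2 − 60 = -60 + 59*π/2.
  (u')² squared terms: (3)²·∫cos(x)² dx = 9·π/2 = 9*π/2.
  So ∫_0^π (u')² dx = 9*π/2.
||u||_{H^1}^2 = (-60 + 59*π/2) + (9*π/2) = -60 + 34*π.


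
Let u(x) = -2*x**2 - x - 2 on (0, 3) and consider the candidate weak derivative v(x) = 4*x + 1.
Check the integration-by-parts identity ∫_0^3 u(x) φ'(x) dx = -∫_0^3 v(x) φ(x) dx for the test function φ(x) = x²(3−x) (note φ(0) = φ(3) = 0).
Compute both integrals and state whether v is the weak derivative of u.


LHS = 1107/20, RHS = -1107/20. No, v is not the weak derivative of u.

u(x) = -2*x**2 - x - 2, classical derivative u'(x) = -4*x - 1.
φ(x) = x²(3−x), so φ'(x) = 3*x*(2 - x).
Note φ(0) = φ(3) = 0, so the boundary term u·φ vanishes.
LHS = ∫_0^3 u(x) φ'(x) dx = ∫_0^3 (6*x^4 - 9*x^3 - 12*x) dx. Term by term:
  ∫_0^3 6*x^4 dx = 1458/5;  ∫_0^3 -9*x^3 dx = -729/4;  ∫_0^3 -12*x dx = -54.
Sum: 1458/5 − 729/4 − 54 = 1107/20.
So LHS = 1107/20.
∫_0^3 v(x) φ(x) dx = ∫_0^3 (-4*x^4 + 11*x^3 + 3*x^2) dx. Term by term:
  ∫_0^3 -4*x^4 dx = -972/5;  ∫_0^3 11*x^3 dx = 891/4;  ∫_0^3 3*x^2 dx = 27.
Sum: -972/5 + 891/4 + 27 = 1107/20.
So RHS = -∫_0^3 v(x) φ(x) dx = -1107/20.
LHS − RHS = 1107/10 ≠ 0, so the identity fails.
(For a valid weak derivative the identity must hold for EVERY test function, in particular this one. The failure shows v is NOT the weak derivative of u.)
Correct weak derivative would be u'(x) = -4*x - 1.


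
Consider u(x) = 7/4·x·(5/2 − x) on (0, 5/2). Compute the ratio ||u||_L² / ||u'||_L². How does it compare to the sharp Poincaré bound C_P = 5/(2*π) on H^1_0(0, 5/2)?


||u||_L² / ||u'||_L² = sqrt(10)/4 < C_P = 5/(2*π).

u(x) = 7/4·x·(5/2 − x), so u'(x) = 35/8 - 7*x/2.
u(x) = 7/4·x·(5/2 − x) vanishes at x = 0 and x = 5/2, so u ∈ H^1_0(0, 5/2). Differentiate via the product rule and integrate the resulting polynomials term by term.
  ∫_0^5/2 u² dx = ∫_0^5/2 (49*x^4/16 - 245*x^3/16 + 1225*x^2/64) dx. Term by term:
    ∫_0^5/2 49*x^4/16 dx = 30625/512;  ∫_0^5/2 -245*x^3/16 dx = -153125/1024;  ∫_0^5/2 1225*x^2/64 dx = 153125/1536.
  Sum: 30625/512 − 153125/1024 + 153125/1536 = 30625/3072.
  ∫_0^5/2 (u')² dx = ∫_0^5/2 (49*x^2/4 - 245*x/8 + 1225/64) dx. Term by term:
    ∫_0^5/2 49*x^2/4 dx = 6125/96;  ∫_0^5/2 -245*x/8 dx = -6125/64;  ∫_0^5/2 1225/64 dx = 6125/128.
  Sum: 6125/96 − 6125/64 + 6125/128 = 6125/384.
∫_0^5/2 u² dx = 30625/3072, so ||u||_L² = 175*sqrt(3)/96.
∫_0^5/2 (u')² dx = 6125/384, so ||u'||_L² = 35*sqrt(30)/48.
Ratio ||u||_L² / ||u'||_L² = sqrt(10)/4.
Sharp Poincaré constant on H^1_0(0, 5/2) is C_P = L/π = 5/(2*π), achieved by sin(2*π/5·x).
A polynomial bump cannot attain the sharp Poincaré constant (only the first sine eigenfunction does), so the ratio is strictly less than C_P, consistent with ||u||_L² ≤ C_P ||u'||_L².


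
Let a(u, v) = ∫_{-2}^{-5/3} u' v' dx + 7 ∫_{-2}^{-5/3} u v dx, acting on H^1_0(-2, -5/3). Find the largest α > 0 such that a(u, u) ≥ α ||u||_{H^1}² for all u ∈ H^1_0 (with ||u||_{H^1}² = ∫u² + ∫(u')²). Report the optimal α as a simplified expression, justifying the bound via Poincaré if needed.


α = 1

Coercivity of a(·,·) on H^1_0(-2, -5/3) means a(u, u) ≥ α ||u||_{H^1}² for every u ∈ H^1_0.
The interval has length L = 1/3, and Poincaré/coercivity depend only on L. Here a(u, u) = ∫(u')² + (7)·∫u².
Here c = 7 ≥ 1, so a(u,u) = ∫(u')² + c∫u² ≥ ∫(u')² + ∫u² = ||u||_{H^1}², i.e. α = 1 works. No larger α is possible: a(u,u) ≥ α||u||_{H^1}² means (1−α)∫(u')² ≥ (α−c)∫u², and for the modes u_n = sin(nπ(x−x₀)/L) (x₀ the left endpoint) one has ∫u_n²/∫(u_n')² = (L/(nπ))² → 0, so a(u_n,u_n)/||u_n||_{H^1}² → 1. Hence the optimal constant is α = 1.
Therefore α = 1.


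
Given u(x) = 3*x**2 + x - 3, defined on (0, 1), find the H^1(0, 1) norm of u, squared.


||u||_{H^1}^2 = 679/30

The H^1 norm (squared) on an interval (0, L) is
  ||u||_{H^1}^2 = ∫_0^L u(x)^2 dx + ∫_0^L u'(x)^2 dx.
Compute u'(x) = 6*x + 1.
Then u(x)^2 = 9*x**4 + 6*x**3 - 17*x**2 - 6*x + 9 and u'(x)^2 = 36*x**2 + 12*x + 1.
Integrate each monomial from 0 to 1 using ∫_0^1 c·x^n dx = c·1^(n+1)/(n+1):
  ∫_0^1 u(x)^2 dx = ∫_0^1 (9*x^4 + 6*x^3 - 17*x^2 - 6*x + 9) dx. Term by term:
    ∫_0^1 9*x^4 dx = 9/5;  ∫_0^1 6*x^3 dx = 3/2;  ∫_0^1 -17*x^2 dx = -17/3;
    ∫_0^1 -6*x dx = -3;  ∫_0^1 9 dx = 9.
  Sum: 9/5 + 3/2 − 17/3 − 3 + 9 = 109/30.
  ∫_0^1 u'(x)^2 dx = ∫_0^1 (36*x^2 + 12*x + 1) dx. Term by term:
    ∫_0^1 36*x^2 dx = 12;  ∫_0^1 12*x dx = 6;  ∫_0^1 1 dx = 1.
  Sum: 12 + 6 + 1 = 19.
Adding: ||u||_{H^1}^2 = 109/30 + 19 = 679/30.


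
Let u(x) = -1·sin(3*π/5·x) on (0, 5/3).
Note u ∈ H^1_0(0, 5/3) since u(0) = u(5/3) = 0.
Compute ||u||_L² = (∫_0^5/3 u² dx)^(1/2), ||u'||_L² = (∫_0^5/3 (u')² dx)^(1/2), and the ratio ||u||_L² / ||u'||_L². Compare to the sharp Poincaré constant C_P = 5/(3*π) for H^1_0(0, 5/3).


||u||_L² / ||u'||_L² = 5/(3*π) = C_P.

u(x) = -1·sin(3*π/5·x), so u'(x) = -3*π*cos(3*π*x/5)/5.
Writing u(x) = A·sin(kπx/L) with A = -1 and k = 1, use ∫_0^L sin²(kπx/L) dx = L/2 and ∫_0^L cos²(kπx/L) dx = L/2.
u² = 1·sin²(3*π/5·x) and (u')² = 9*π^2/25·cos²(3*π/5·x), and each of sin², cos² integrates to L/2 = 5/6 over (0, 5/3).
∫_0^5/3 u² dx = 5/6, so ||u||_L² = sqrt(30)/6.
∫_0^5/3 (u')² dx = 3*π^2/10, so ||u'||_L² = sqrt(30)*π/10.
Ratio ||u||_L² / ||u'||_L² = 5/(3*π).
Sharp Poincaré constant on H^1_0(0, 5/3) is C_P = L/π = 5/(3*π), achieved by sin(3*π/5·x).
This is the k = 1 eigenfunction (up to amplitude), so the ratio equals the sharp Poincaré constant exactly.
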